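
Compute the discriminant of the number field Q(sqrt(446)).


For K = Q(sqrt(d)) with d squarefree: disc(K) = d if d = 1 mod 4, and disc(K) = 4d if d = 2 or 3 mod 4.
Here d = 446, and d mod 4 = 2.
d = 2 mod 4, not 1 (O_K = Z[sqrt(d)]), so disc(K) = 4d = 4 * (446) = 1784

1784


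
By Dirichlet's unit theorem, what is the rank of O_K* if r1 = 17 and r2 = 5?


By Dirichlet's unit theorem:
rank = r1 + r2 - 1
= 17 + 5 - 1
= 21

21


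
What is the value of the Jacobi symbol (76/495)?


Compute (76/495) via quadratic reciprocity:
  pull out 2: (2/495) = +1  (since 495 mod 8 = 7)
  pull out 2: (2/495) = +1  (since 495 mod 8 = 7)
  reciprocity: (19/495) -> -(495/19)
  reduce: (1/19)
  (1/19) = 1
Product of signs = -1

-1


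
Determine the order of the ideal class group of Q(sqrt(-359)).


K = Q(sqrt(-359)). d mod 4 = 1, so D = disc(K) = d = -359
h(K) equals the number of primitive reduced positive-definite forms (a, b, c) = a*x^2 + b*x*y + c*y^2 with b^2 - 4ac = D,
where reduced means |b| <= a <= c, with b >= 0 whenever |b| = a or a = c, and primitive means gcd(a, b, c) = 1.
Reduced forces 3a^2 <= |D| = 359, so 1 <= a <= 10; b must have the parity of D, and c = (b^2 - D)/(4a) must be an integer >= a.
Enumerate a = 1..10, b in [-a, a]:
  a=1: (1, 1, 90)  [1]
  a=2: (2, -1, 45), (2, 1, 45)  [2]
  a=3: (3, -1, 30), (3, 1, 30)  [2]
  a=4: (4, -3, 23), (4, 3, 23)  [2]
  a=5: (5, -1, 18), (5, 1, 18)  [2]
  a=6: (6, -5, 16), (6, -1, 15), (6, 1, 15), (6, 5, 16)  [4]
  a=7: none
  a=8: (8, -5, 12), (8, 5, 12)  [2]
  a=9: (9, -1, 10), (9, 1, 10)  [2]
  a=10: (10, -9, 11), (10, 9, 11)  [2]
Total reduced forms: 1 + 2 + 2 + 2 + 2 + 4 + 2 + 2 + 2 = 19
h = 19

19


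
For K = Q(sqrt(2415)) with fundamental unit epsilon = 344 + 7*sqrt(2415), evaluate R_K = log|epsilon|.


epsilon = 344 + 7*sqrt(2415)
= 687.9985
R = ln(687.9985)
= 6.5338

6.5338


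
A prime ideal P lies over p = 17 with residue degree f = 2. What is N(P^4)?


N(P^a) = p^(a*f)
= 17^(4*2)
= 17^8
= 6975757441

6975757441


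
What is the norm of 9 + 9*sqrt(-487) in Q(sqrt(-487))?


N(a + b*sqrt(d)) = a^2 - d*b^2
= (9)^2 - (-487)*(9)^2
= 81 + 39447
= 39528

39528


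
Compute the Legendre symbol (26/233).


p = 233 is prime, so compute (26/233) with the reciprocity algorithm (Jacobi-symbol steps: pull out 2s via (2/n), flip via reciprocity, reduce):
  pull out 2: (2/233) = +1  (since 233 mod 8 = 1)
  reciprocity: (13/233) -> +(233/13)
  reduce: (12/13)
  pull out 2: (2/13) = -1  (since 13 mod 8 = 5)
  pull out 2: (2/13) = -1  (since 13 mod 8 = 5)
  reciprocity: (3/13) -> +(13/3)
  reduce: (1/3)
  (1/3) = 1
Product of signs = 1
(26/233) = 1

1


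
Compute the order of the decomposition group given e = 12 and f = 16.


|D_P| = e * f
= 12 * 16
= 192

192


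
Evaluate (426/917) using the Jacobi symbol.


Compute (426/917) via quadratic reciprocity:
  pull out 2: (2/917) = -1  (since 917 mod 8 = 5)
  reciprocity: (213/917) -> +(917/213)
  reduce: (65/213)
  reciprocity: (65/213) -> +(213/65)
  reduce: (18/65)
  pull out 2: (2/65) = +1  (since 65 mod 8 = 1)
  reciprocity: (9/65) -> +(65/9)
  reduce: (2/9)
  pull out 2: (2/9) = +1  (since 9 mod 8 = 1)
  (1/9) = 1
Product of signs = -1

-1


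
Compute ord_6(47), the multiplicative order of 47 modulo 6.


We want ord_6(47), the smallest k >= 1 with 47^k = 1 mod 6.
n = 6 = 2 * 3, phi(6) = 2; the order divides phi(n).
Divisors of 2: 1, 2
Repeated squaring mod 6: 47^1 = 5, 47^2 = 1
Test divisors in increasing order:
  k=1: 47^1 = 5 mod 6
  k=2: 47^2 = 1 mod 6  <- first divisor giving 1
Order = 2

2


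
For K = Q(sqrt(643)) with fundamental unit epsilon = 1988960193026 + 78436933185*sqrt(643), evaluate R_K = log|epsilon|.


epsilon = 1988960193026 + 78436933185*sqrt(643)
= 3.9779e+12
R = ln(3.9779e+12)
= 29.0118

29.0118


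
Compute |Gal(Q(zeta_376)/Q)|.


|Gal(Q(zeta_376)/Q)| = phi(376)
= 184

184


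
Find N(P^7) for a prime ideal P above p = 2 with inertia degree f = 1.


N(P^a) = p^(a*f)
= 2^(7*1)
= 2^7
= 128

128


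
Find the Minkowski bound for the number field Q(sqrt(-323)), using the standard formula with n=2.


d = -323, d mod 4 = 1, so disc(K) = d = -323; |disc(K)| = 323
Imaginary quadratic field, so n = 2, s = r2 = 1, r1 = 0
M = (n!/n^n) * (4/pi)^s * sqrt(|disc(K)|) = (2!/2^2) * (4/pi)^1 * sqrt(323)
= 0.5 * 1.273240 * 17.972201
= 11.4415

11.4415


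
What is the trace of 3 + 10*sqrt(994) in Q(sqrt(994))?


Tr(a + b*sqrt(d)) = (a + b*sqrt(d)) + (a - b*sqrt(d)) = 2a
= 2 * (3)
= 6

6


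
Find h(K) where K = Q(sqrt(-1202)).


K = Q(sqrt(-1202)). d mod 4 = 2, so D = disc(K) = 4d = -4808
h(K) equals the number of primitive reduced positive-definite forms (a, b, c) = a*x^2 + b*x*y + c*y^2 with b^2 - 4ac = D,
where reduced means |b| <= a <= c, with b >= 0 whenever |b| = a or a = c, and primitive means gcd(a, b, c) = 1.
Reduced forces 3a^2 <= |D| = 4808, so 1 <= a <= 40; b must have the parity of D, and c = (b^2 - D)/(4a) must be an integer >= a.
Enumerate a = 1..40, b in [-a, a]:
  a=1: (1, 0, 1202)  [1]
  a=2: (2, 0, 601)  [1]
  a=3: (3, -2, 401), (3, 2, 401)  [2]
  a=4..5: none
  a=6: (6, -4, 201), (6, 4, 201)  [2]
  a=7: (7, -6, 173), (7, 6, 173)  [2]
  a=8: none
  a=9: (9, -4, 134), (9, 4, 134)  [2]
  a=10..13: none
  a=14: (14, -8, 87), (14, 8, 87)  [2]
  a=15..17: none
  a=18: (18, -4, 67), (18, 4, 67)  [2]
  a=19..20: none
  a=21: (21, -20, 62), (21, -8, 58), (21, 8, 58), (21, 20, 62)  [4]
  a=22..26: none
  a=27: (27, -22, 49), (27, 22, 49)  [2]
  a=28: none
  a=29: (29, -8, 42), (29, 8, 42)  [2]
  a=30: none
  a=31: (31, -20, 42), (31, 20, 42)  [2]
  a=32..40: none
Total reduced forms: 1 + 1 + 2 + 2 + 2 + 2 + 2 + 2 + 4 + 2 + 2 + 2 = 24
h = 24

24


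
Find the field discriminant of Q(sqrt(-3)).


For K = Q(sqrt(d)) with d squarefree: disc(K) = d if d = 1 mod 4, and disc(K) = 4d if d = 2 or 3 mod 4.
Here d = -3, and d mod 4 = 1.
d = 1 mod 4 (O_K = Z[(1+sqrt(d))/2]), so disc(K) = d = -3

-3


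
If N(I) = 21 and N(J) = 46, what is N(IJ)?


N(IJ) = N(I) * N(J)
= 21 * 46
= 966

966


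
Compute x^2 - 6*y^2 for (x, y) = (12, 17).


x^2 - d*y^2
= 12^2 - 6*17^2
= 144 - 1734
= -1590

-1590


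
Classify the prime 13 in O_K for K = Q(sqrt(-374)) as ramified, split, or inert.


K = Q(sqrt(-374)). Since d mod 4 = 2, disc(K) = -1496.
Check p | disc: -1496 mod 13 = 12.
p does not divide disc. Compute Legendre symbol (d/p):
3^((13-1)/2) mod 13 = 1
(d/p) = 1, so p splits: (p) = P*P' with e=1, f=1, g=2.
Therefore p is split.

split


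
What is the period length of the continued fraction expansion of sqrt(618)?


Run the CF algorithm for sqrt(618).
a_0 = floor(sqrt(618)) = 24; set m_0=0, q_0=1.
Recurrence: m' = q*a - m,  q' = (d - m'^2)/q,  a' = floor((a_0 + m')/q').
  step 1: m=24, q=42, a=1
  step 2: m=18, q=7, a=6
  step 3: m=24, q=6, a=8
  step 4: m=24, q=7, a=6
  step 5: m=18, q=42, a=1
  step 6: m=24, q=1, a=48
a_6 = 2*a_0 = 48, so the period closes here.
sqrt(618) = [24; 1, 6, 8, 6, 1, 48]
Period length = 6

6


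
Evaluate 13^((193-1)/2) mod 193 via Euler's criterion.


p = 193 is prime and the exponent is (p-1)/2 = 96, so by Euler's criterion 13^96 = (13/193) = +1 or -1 mod 193.
Compute by square-and-multiply:
  96 = 64 + 32 (binary 1100000)
  Repeated squaring mod 193: 13^1 = 13, 13^2 = 169, 13^4 = 190, 13^8 = 9, 13^16 = 81, 13^32 = 192, 13^64 = 1
  13^96 = 13^64 * 13^32 = 1 * 192 mod 193
    1 * 192 = 192 = 192 mod 193
  13^96 = 192 mod 193
Result 192 = p - 1 = -1 mod 193: 13 is a quadratic non-residue mod 193. As a residue in [0, p-1] the value is 192.
13^96 mod 193 = 192

192


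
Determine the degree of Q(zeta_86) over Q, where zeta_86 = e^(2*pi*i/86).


The degree equals Euler's totient phi(86).
86 = 2 * 43
phi(86) = 42

42


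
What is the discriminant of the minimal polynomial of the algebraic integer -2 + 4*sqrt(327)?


The element -2 + 4*sqrt(327) has minimal polynomial:
x^2 + 4*x - 5228
Discriminant = (4)^2 - 4*(-5228)
= 16 + 20912
= 20928

20928


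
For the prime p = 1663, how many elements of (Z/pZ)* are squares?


For prime p, the number of non-zero quadratic residues is (p-1)/2.
= (1663-1)/2
= 831

831


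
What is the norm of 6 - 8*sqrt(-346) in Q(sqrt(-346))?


N(a + b*sqrt(d)) = a^2 - d*b^2
= (6)^2 - (-346)*(-8)^2
= 36 + 22144
= 22180

22180


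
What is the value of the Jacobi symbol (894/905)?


Compute (894/905) via quadratic reciprocity:
  pull out 2: (2/905) = +1  (since 905 mod 8 = 1)
  reciprocity: (447/905) -> +(905/447)
  reduce: (11/447)
  reciprocity: (11/447) -> -(447/11)
  reduce: (7/11)
  reciprocity: (7/11) -> -(11/7)
  reduce: (4/7)
  pull out 2: (2/7) = +1  (since 7 mod 8 = 7)
  pull out 2: (2/7) = +1  (since 7 mod 8 = 7)
  (1/7) = 1
Product of signs = 1

1


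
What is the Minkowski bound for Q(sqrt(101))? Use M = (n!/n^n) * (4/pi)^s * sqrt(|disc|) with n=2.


d = 101, d mod 4 = 1, so disc(K) = d = 101; |disc(K)| = 101
Real quadratic field, so n = 2, s = r2 = 0, r1 = 2
M = (n!/n^n) * (4/pi)^s * sqrt(|disc(K)|) = (2!/2^2) * (4/pi)^0 * sqrt(101)
= 0.5 * 1.000000 * 10.049876
= 5.0249

5.0249


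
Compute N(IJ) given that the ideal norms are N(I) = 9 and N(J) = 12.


N(IJ) = N(I) * N(J)
= 9 * 12
= 108

108


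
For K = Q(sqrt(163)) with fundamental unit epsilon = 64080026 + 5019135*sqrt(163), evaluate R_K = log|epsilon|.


epsilon = 64080026 + 5019135*sqrt(163)
= 1.2816e+08
R = ln(1.2816e+08)
= 18.6688

18.6688


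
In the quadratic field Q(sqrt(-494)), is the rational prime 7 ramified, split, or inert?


K = Q(sqrt(-494)). Since d mod 4 = 2, disc(K) = -1976.
Check p | disc: -1976 mod 7 = 5.
p does not divide disc. Compute Legendre symbol (d/p):
3^((7-1)/2) mod 7 = -1
(d/p) = -1, so p is inert: (p) stays prime with e=1, f=2, g=1.
Therefore p is inert.

inert


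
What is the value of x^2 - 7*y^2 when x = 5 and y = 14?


x^2 - d*y^2
= 5^2 - 7*14^2
= 25 - 1372
= -1347

-1347


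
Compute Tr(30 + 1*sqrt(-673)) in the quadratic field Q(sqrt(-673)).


Tr(a + b*sqrt(d)) = (a + b*sqrt(d)) + (a - b*sqrt(d)) = 2a
= 2 * (30)
= 60

60


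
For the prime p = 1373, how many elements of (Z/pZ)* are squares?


For prime p, the number of non-zero quadratic residues is (p-1)/2.
= (1373-1)/2
= 686

686


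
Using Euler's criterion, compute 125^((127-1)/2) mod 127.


p = 127 is prime and the exponent is (p-1)/2 = 63, so by Euler's criterion 125^63 = (125/127) = +1 or -1 mod 127.
Compute by square-and-multiply:
  63 = 32 + 16 + 8 + 4 + 2 + 1 (binary 111111)
  Repeated squaring mod 127: 125^1 = 125, 125^2 = 4, 125^4 = 16, 125^8 = 2, 125^16 = 4, 125^32 = 16
  125^63 = 125^32 * 125^16 * 125^8 * 125^4 * 125^2 * 125^1 = 16 * 4 * 2 * 16 * 4 * 125 mod 127
    16 * 4 = 64 = 64 mod 127
    64 * 2 = 128 = 1 mod 127
    1 * 16 = 16 = 16 mod 127
    16 * 4 = 64 = 64 mod 127
    64 * 125 = 8000 = 126 mod 127
  125^63 = 126 mod 127
Result 126 = p - 1 = -1 mod 127: 125 is a quadratic non-residue mod 127. As a residue in [0, p-1] the value is 126.
125^63 mod 127 = 126

126


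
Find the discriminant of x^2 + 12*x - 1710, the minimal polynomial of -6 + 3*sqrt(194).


The element -6 + 3*sqrt(194) has minimal polynomial:
x^2 + 12*x - 1710
Discriminant = (12)^2 - 4*(-1710)
= 144 + 6840
= 6984

6984


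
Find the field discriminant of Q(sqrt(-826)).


For K = Q(sqrt(d)) with d squarefree: disc(K) = d if d = 1 mod 4, and disc(K) = 4d if d = 2 or 3 mod 4.
Here d = -826, and d mod 4 = 2.
d = 2 mod 4, not 1 (O_K = Z[sqrt(d)]), so disc(K) = 4d = 4 * (-826) = -3304

-3304


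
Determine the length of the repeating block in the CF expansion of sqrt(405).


Run the CF algorithm for sqrt(405).
a_0 = floor(sqrt(405)) = 20; set m_0=0, q_0=1.
Recurrence: m' = q*a - m,  q' = (d - m'^2)/q,  a' = floor((a_0 + m')/q').
  step 1: m=20, q=5, a=8
  step 2: m=20, q=1, a=40
a_2 = 2*a_0 = 40, so the period closes here.
sqrt(405) = [20; 8, 40]
Period length = 2

2


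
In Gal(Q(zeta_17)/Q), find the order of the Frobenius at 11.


The Frobenius at p in Gal(Q(zeta_n)/Q) = (Z/nZ)* is the class of p, so its order is ord_17(11), the smallest k >= 1 with 11^k = 1 mod 17.
n = 17 = 17, phi(17) = 16; the order divides phi(n).
Divisors of 16: 1, 2, 4, 8, 16
Repeated squaring mod 17: 11^1 = 11, 11^2 = 2, 11^4 = 4, 11^8 = 16, 11^16 = 1
Test divisors in increasing order:
  k=1: 11^1 = 11 mod 17
  k=2: 11^2 = 2 mod 17
  k=4: 11^4 = 4 mod 17
  k=8: 11^8 = 16 mod 17
  k=16: 11^16 = 1 mod 17  <- first divisor giving 1
Order = 16

16


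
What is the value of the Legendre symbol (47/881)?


p = 881 is prime, so compute (47/881) with the reciprocity algorithm (Jacobi-symbol steps: pull out 2s via (2/n), flip via reciprocity, reduce):
  reciprocity: (47/881) -> +(881/47)
  reduce: (35/47)
  reciprocity: (35/47) -> -(47/35)
  reduce: (12/35)
  pull out 2: (2/35) = -1  (since 35 mod 8 = 3)
  pull out 2: (2/35) = -1  (since 35 mod 8 = 3)
  reciprocity: (3/35) -> -(35/3)
  reduce: (2/3)
  pull out 2: (2/3) = -1  (since 3 mod 8 = 3)
  (1/3) = 1
Product of signs = -1
(47/881) = -1

-1


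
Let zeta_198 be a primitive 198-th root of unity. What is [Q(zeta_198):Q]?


The degree equals Euler's totient phi(198).
198 = 2 * 3^2 * 11
phi(198) = 60

60


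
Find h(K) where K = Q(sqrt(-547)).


K = Q(sqrt(-547)). d mod 4 = 1, so D = disc(K) = d = -547
h(K) equals the number of primitive reduced positive-definite forms (a, b, c) = a*x^2 + b*x*y + c*y^2 with b^2 - 4ac = D,
where reduced means |b| <= a <= c, with b >= 0 whenever |b| = a or a = c, and primitive means gcd(a, b, c) = 1.
Reduced forces 3a^2 <= |D| = 547, so 1 <= a <= 13; b must have the parity of D, and c = (b^2 - D)/(4a) must be an integer >= a.
Enumerate a = 1..13, b in [-a, a]:
  a=1: (1, 1, 137)  [1]
  a=2..10: none
  a=11: (11, -5, 13), (11, 5, 13)  [2]
  a=12..13: none
Total reduced forms: 1 + 2 = 3
h = 3

3


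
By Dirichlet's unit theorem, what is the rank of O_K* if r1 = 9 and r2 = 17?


By Dirichlet's unit theorem:
rank = r1 + r2 - 1
= 9 + 17 - 1
= 25

25


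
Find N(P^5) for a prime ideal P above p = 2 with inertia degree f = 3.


N(P^a) = p^(a*f)
= 2^(5*3)
= 2^15
= 32768

32768


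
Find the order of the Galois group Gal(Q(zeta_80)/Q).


|Gal(Q(zeta_80)/Q)| = phi(80)
= 32

32


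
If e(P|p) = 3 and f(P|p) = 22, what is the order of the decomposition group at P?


|D_P| = e * f
= 3 * 22
= 66

66


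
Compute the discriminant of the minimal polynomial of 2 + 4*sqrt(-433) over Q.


The element 2 + 4*sqrt(-433) has minimal polynomial:
x^2 - 4*x + 6932
Discriminant = (-4)^2 - 4*(6932)
= 16 - 27728
= -27712

-27712


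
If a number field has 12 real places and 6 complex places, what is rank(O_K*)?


By Dirichlet's unit theorem:
rank = r1 + r2 - 1
= 12 + 6 - 1
= 17

17


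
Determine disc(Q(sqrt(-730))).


For K = Q(sqrt(d)) with d squarefree: disc(K) = d if d = 1 mod 4, and disc(K) = 4d if d = 2 or 3 mod 4.
Here d = -730, and d mod 4 = 2.
d = 2 mod 4, not 1 (O_K = Z[sqrt(d)]), so disc(K) = 4d = 4 * (-730) = -2920

-2920


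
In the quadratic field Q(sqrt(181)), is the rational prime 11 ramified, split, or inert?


K = Q(sqrt(181)). Since d mod 4 = 1, disc(K) = 181.
Check p | disc: 181 mod 11 = 5.
p does not divide disc. Compute Legendre symbol (d/p):
5^((11-1)/2) mod 11 = 1
(d/p) = 1, so p splits: (p) = P*P' with e=1, f=1, g=2.
Therefore p is split.

split


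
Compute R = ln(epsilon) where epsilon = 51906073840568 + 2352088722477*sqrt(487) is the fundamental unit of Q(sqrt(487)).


epsilon = 51906073840568 + 2352088722477*sqrt(487)
= 1.0381e+14
R = ln(1.0381e+14)
= 32.2736

32.2736


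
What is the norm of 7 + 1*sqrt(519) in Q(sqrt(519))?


N(a + b*sqrt(d)) = a^2 - d*b^2
= (7)^2 - (519)*(1)^2
= 49 - 519
= -470

-470


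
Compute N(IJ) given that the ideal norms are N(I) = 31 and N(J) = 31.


N(IJ) = N(I) * N(J)
= 31 * 31
= 961

961


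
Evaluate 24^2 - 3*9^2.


x^2 - d*y^2
= 24^2 - 3*9^2
= 576 - 243
= 333

333


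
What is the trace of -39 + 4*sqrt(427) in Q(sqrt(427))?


Tr(a + b*sqrt(d)) = (a + b*sqrt(d)) + (a - b*sqrt(d)) = 2a
= 2 * (-39)
= -78

-78


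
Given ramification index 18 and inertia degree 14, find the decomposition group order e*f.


|D_P| = e * f
= 18 * 14
= 252

252


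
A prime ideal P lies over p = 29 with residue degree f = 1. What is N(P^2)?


N(P^a) = p^(a*f)
= 29^(2*1)
= 29^2
= 841

841


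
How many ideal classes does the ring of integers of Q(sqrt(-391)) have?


K = Q(sqrt(-391)). d mod 4 = 1, so D = disc(K) = d = -391
h(K) equals the number of primitive reduced positive-definite forms (a, b, c) = a*x^2 + b*x*y + c*y^2 with b^2 - 4ac = D,
where reduced means |b| <= a <= c, with b >= 0 whenever |b| = a or a = c, and primitive means gcd(a, b, c) = 1.
Reduced forces 3a^2 <= |D| = 391, so 1 <= a <= 11; b must have the parity of D, and c = (b^2 - D)/(4a) must be an integer >= a.
Enumerate a = 1..11, b in [-a, a]:
  a=1: (1, 1, 98)  [1]
  a=2: (2, -1, 49), (2, 1, 49)  [2]
  a=3: none
  a=4: (4, -3, 25), (4, 3, 25)  [2]
  a=5: (5, -3, 20), (5, 3, 20)  [2]
  a=6: none
  a=7: (7, -1, 14), (7, 1, 14)  [2]
  a=8: (8, -5, 13), (8, 5, 13)  [2]
  a=9: none
  a=10: (10, -7, 11), (10, 3, 10), (10, 7, 11)  [3]
  a=11: none
Total reduced forms: 1 + 2 + 2 + 2 + 2 + 2 + 3 = 14
h = 14

14


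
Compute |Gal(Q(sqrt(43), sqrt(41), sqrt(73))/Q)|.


The 3 square roots of distinct primes are multiplicatively independent over Q,
so [K:Q] = 2^3 and Gal(K/Q) is isomorphic to (Z/2Z)^3.
|Gal| = 2^3 = 8

8


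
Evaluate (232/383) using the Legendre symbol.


p = 383 is prime, so compute (232/383) with the reciprocity algorithm (Jacobi-symbol steps: pull out 2s via (2/n), flip via reciprocity, reduce):
  pull out 2: (2/383) = +1  (since 383 mod 8 = 7)
  pull out 2: (2/383) = +1  (since 383 mod 8 = 7)
  pull out 2: (2/383) = +1  (since 383 mod 8 = 7)
  reciprocity: (29/383) -> +(383/29)
  reduce: (6/29)
  pull out 2: (2/29) = -1  (since 29 mod 8 = 5)
  reciprocity: (3/29) -> +(29/3)
  reduce: (2/3)
  pull out 2: (2/3) = -1  (since 3 mod 8 = 3)
  (1/3) = 1
Product of signs = 1
(232/383) = 1

1


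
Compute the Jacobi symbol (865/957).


Compute (865/957) via quadratic reciprocity:
  reciprocity: (865/957) -> +(957/865)
  reduce: (92/865)
  pull out 2: (2/865) = +1  (since 865 mod 8 = 1)
  pull out 2: (2/865) = +1  (since 865 mod 8 = 1)
  reciprocity: (23/865) -> +(865/23)
  reduce: (14/23)
  pull out 2: (2/23) = +1  (since 23 mod 8 = 7)
  reciprocity: (7/23) -> -(23/7)
  reduce: (2/7)
  pull out 2: (2/7) = +1  (since 7 mod 8 = 7)
  (1/7) = 1
Product of signs = -1

-1


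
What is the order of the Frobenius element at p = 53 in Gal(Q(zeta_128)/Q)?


The Frobenius at p in Gal(Q(zeta_n)/Q) = (Z/nZ)* is the class of p, so its order is ord_128(53), the smallest k >= 1 with 53^k = 1 mod 128.
n = 128 = 2^7, phi(128) = 64; the order divides phi(n).
Divisors of 64: 1, 2, 4, 8, 16, 32, 64
Repeated squaring mod 128: 53^1 = 53, 53^2 = 121, 53^4 = 49, 53^8 = 97, 53^16 = 65, 53^32 = 1, 53^64 = 1
Test divisors in increasing order:
  k=1: 53^1 = 53 mod 128
  k=2: 53^2 = 121 mod 128
  k=4: 53^4 = 49 mod 128
  k=8: 53^8 = 97 mod 128
  k=16: 53^16 = 65 mod 128
  k=32: 53^32 = 1 mod 128  <- first divisor giving 1
Order = 32

32


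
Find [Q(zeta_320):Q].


The degree equals Euler's totient phi(320).
320 = 2^6 * 5
phi(320) = 128

128


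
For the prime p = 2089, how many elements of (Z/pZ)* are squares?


For prime p, the number of non-zero quadratic residues is (p-1)/2.
= (2089-1)/2
= 1044

1044


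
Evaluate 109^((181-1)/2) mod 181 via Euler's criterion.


p = 181 is prime and the exponent is (p-1)/2 = 90, so by Euler's criterion 109^90 = (109/181) = +1 or -1 mod 181.
Compute by square-and-multiply:
  90 = 64 + 16 + 8 + 2 (binary 1011010)
  Repeated squaring mod 181: 109^1 = 109, 109^2 = 116, 109^4 = 62, 109^8 = 43, 109^16 = 39, 109^32 = 73, 109^64 = 80
  109^90 = 109^64 * 109^16 * 109^8 * 109^2 = 80 * 39 * 43 * 116 mod 181
    80 * 39 = 3120 = 43 mod 181
    43 * 43 = 1849 = 39 mod 181
    39 * 116 = 4524 = 180 mod 181
  109^90 = 180 mod 181
Result 180 = p - 1 = -1 mod 181: 109 is a quadratic non-residue mod 181. As a residue in [0, p-1] the value is 180.
109^90 mod 181 = 180

180


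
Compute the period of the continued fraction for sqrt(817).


Run the CF algorithm for sqrt(817).
a_0 = floor(sqrt(817)) = 28; set m_0=0, q_0=1.
Recurrence: m' = q*a - m,  q' = (d - m'^2)/q,  a' = floor((a_0 + m')/q').
  step 1: m=28, q=33, a=1
  step 2: m=5, q=24, a=1
  step 3: m=19, q=19, a=2
  step 4: m=19, q=24, a=1
  step 5: m=5, q=33, a=1
  step 6: m=28, q=1, a=56
a_6 = 2*a_0 = 56, so the period closes here.
sqrt(817) = [28; 1, 1, 2, 1, 1, 56]
Period length = 6

6


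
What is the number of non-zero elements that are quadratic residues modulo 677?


For prime p, the number of non-zero quadratic residues is (p-1)/2.
= (677-1)/2
= 338

338


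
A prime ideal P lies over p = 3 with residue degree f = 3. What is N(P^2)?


N(P^a) = p^(a*f)
= 3^(2*3)
= 3^6
= 729

729


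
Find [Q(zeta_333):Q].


The degree equals Euler's totient phi(333).
333 = 3^2 * 37
phi(333) = 216

216


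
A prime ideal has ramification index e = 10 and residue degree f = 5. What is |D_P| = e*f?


|D_P| = e * f
= 10 * 5
= 50

50


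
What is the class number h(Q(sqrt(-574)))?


K = Q(sqrt(-574)). d mod 4 = 2, so D = disc(K) = 4d = -2296
h(K) equals the number of primitive reduced positive-definite forms (a, b, c) = a*x^2 + b*x*y + c*y^2 with b^2 - 4ac = D,
where reduced means |b| <= a <= c, with b >= 0 whenever |b| = a or a = c, and primitive means gcd(a, b, c) = 1.
Reduced forces 3a^2 <= |D| = 2296, so 1 <= a <= 27; b must have the parity of D, and c = (b^2 - D)/(4a) must be an integer >= a.
Enumerate a = 1..27, b in [-a, a]:
  a=1: (1, 0, 574)  [1]
  a=2: (2, 0, 287)  [1]
  a=3..4: none
  a=5: (5, -2, 115), (5, 2, 115)  [2]
  a=6: none
  a=7: (7, 0, 82)  [1]
  a=8..9: none
  a=10: (10, -8, 59), (10, 8, 59)  [2]
  a=11: (11, -6, 53), (11, 6, 53)  [2]
  a=12..13: none
  a=14: (14, 0, 41)  [1]
  a=15..16: none
  a=17: (17, -4, 34), (17, 4, 34)  [2]
  a=18..21: none
  a=22: (22, -16, 29), (22, 16, 29)  [2]
  a=23: (23, -2, 25), (23, 2, 25)  [2]
  a=24..27: none
Total reduced forms: 1 + 1 + 2 + 1 + 2 + 2 + 1 + 2 + 2 + 2 = 16
h = 16

16


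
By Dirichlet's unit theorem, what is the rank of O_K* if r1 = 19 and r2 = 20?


By Dirichlet's unit theorem:
rank = r1 + r2 - 1
= 19 + 20 - 1
= 38

38


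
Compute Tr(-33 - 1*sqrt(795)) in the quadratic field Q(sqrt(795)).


Tr(a + b*sqrt(d)) = (a + b*sqrt(d)) + (a - b*sqrt(d)) = 2a
= 2 * (-33)
= -66

-66


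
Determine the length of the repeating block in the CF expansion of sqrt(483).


Run the CF algorithm for sqrt(483).
a_0 = floor(sqrt(483)) = 21; set m_0=0, q_0=1.
Recurrence: m' = q*a - m,  q' = (d - m'^2)/q,  a' = floor((a_0 + m')/q').
  step 1: m=21, q=42, a=1
  step 2: m=21, q=1, a=42
a_2 = 2*a_0 = 42, so the period closes here.
sqrt(483) = [21; 1, 42]
Period length = 2

2


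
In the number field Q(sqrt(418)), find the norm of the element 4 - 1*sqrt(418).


N(a + b*sqrt(d)) = a^2 - d*b^2
= (4)^2 - (418)*(-1)^2
= 16 - 418
= -402

-402


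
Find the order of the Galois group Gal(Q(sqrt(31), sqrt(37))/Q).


The 2 square roots of distinct primes are multiplicatively independent over Q,
so [K:Q] = 2^2 and Gal(K/Q) is isomorphic to (Z/2Z)^2.
|Gal| = 2^2 = 4

4


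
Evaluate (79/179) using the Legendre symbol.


p = 179 is prime, so compute (79/179) with the reciprocity algorithm (Jacobi-symbol steps: pull out 2s via (2/n), flip via reciprocity, reduce):
  reciprocity: (79/179) -> -(179/79)
  reduce: (21/79)
  reciprocity: (21/79) -> +(79/21)
  reduce: (16/21)
  pull out 2: (2/21) = -1  (since 21 mod 8 = 5)
  pull out 2: (2/21) = -1  (since 21 mod 8 = 5)
  pull out 2: (2/21) = -1  (since 21 mod 8 = 5)
  pull out 2: (2/21) = -1  (since 21 mod 8 = 5)
  (1/21) = 1
Product of signs = -1
(79/179) = -1

-1


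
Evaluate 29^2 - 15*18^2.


x^2 - d*y^2
= 29^2 - 15*18^2
= 841 - 4860
= -4019

-4019


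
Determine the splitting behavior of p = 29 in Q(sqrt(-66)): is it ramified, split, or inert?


K = Q(sqrt(-66)). Since d mod 4 = 2, disc(K) = -264.
Check p | disc: -264 mod 29 = 26.
p does not divide disc. Compute Legendre symbol (d/p):
21^((29-1)/2) mod 29 = -1
(d/p) = -1, so p is inert: (p) stays prime with e=1, f=2, g=1.
Therefore p is inert.

inert


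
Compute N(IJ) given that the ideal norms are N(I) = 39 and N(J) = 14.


N(IJ) = N(I) * N(J)
= 39 * 14
= 546

546


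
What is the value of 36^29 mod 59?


p = 59 is prime and the exponent is (p-1)/2 = 29, so by Euler's criterion 36^29 = (36/59) = +1 or -1 mod 59.
Compute by square-and-multiply:
  29 = 16 + 8 + 4 + 1 (binary 11101)
  Repeated squaring mod 59: 36^1 = 36, 36^2 = 57, 36^4 = 4, 36^8 = 16, 36^16 = 20
  36^29 = 36^16 * 36^8 * 36^4 * 36^1 = 20 * 16 * 4 * 36 mod 59
    20 * 16 = 320 = 25 mod 59
    25 * 4 = 100 = 41 mod 59
    41 * 36 = 1476 = 1 mod 59
  36^29 = 1 mod 59
Result 1: 36 is a quadratic residue mod 59.
36^29 mod 59 = 1

1


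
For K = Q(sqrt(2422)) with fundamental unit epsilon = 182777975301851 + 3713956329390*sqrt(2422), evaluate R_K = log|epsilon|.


epsilon = 182777975301851 + 3713956329390*sqrt(2422)
= 3.6556e+14
R = ln(3.6556e+14)
= 33.5324

33.5324


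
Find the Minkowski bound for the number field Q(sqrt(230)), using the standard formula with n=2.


d = 230, d mod 4 = 2, so disc(K) = 4d = 920; |disc(K)| = 920
Real quadratic field, so n = 2, s = r2 = 0, r1 = 2
M = (n!/n^n) * (4/pi)^s * sqrt(|disc(K)|) = (2!/2^2) * (4/pi)^0 * sqrt(920)
= 0.5 * 1.000000 * 30.331502
= 15.1658

15.1658


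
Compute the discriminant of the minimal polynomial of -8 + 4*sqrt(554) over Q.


The element -8 + 4*sqrt(554) has minimal polynomial:
x^2 + 16*x - 8800
Discriminant = (16)^2 - 4*(-8800)
= 256 + 35200
= 35456

35456


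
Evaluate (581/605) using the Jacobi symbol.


Compute (581/605) via quadratic reciprocity:
  reciprocity: (581/605) -> +(605/581)
  reduce: (24/581)
  pull out 2: (2/581) = -1  (since 581 mod 8 = 5)
  pull out 2: (2/581) = -1  (since 581 mod 8 = 5)
  pull out 2: (2/581) = -1  (since 581 mod 8 = 5)
  reciprocity: (3/581) -> +(581/3)
  reduce: (2/3)
  pull out 2: (2/3) = -1  (since 3 mod 8 = 3)
  (1/3) = 1
Product of signs = 1

1


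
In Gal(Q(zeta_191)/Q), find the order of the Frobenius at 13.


The Frobenius at p in Gal(Q(zeta_n)/Q) = (Z/nZ)* is the class of p, so its order is ord_191(13), the smallest k >= 1 with 13^k = 1 mod 191.
n = 191 = 191, phi(191) = 190; the order divides phi(n).
Divisors of 190: 1, 2, 5, 10, 19, 38, 95, 190
Repeated squaring mod 191: 13^1 = 13, 13^2 = 169, 13^4 = 102, 13^8 = 90, 13^16 = 78, 13^32 = 163, 13^64 = 20, 13^128 = 18
Test divisors in increasing order:
  k=1: 13^1 = 13 mod 191
  k=2: 13^2 = 169 mod 191
  k=5: 13^5 = 102 * 13 = 180 mod 191
  k=10: 13^10 = 90 * 169 = 121 mod 191
  k=19: 13^19 = 78 * 169 * 13 = 39 mod 191
  k=38: 13^38 = 163 * 102 * 169 = 184 mod 191
  k=95: 13^95 = 20 * 78 * 90 * 102 * 169 * 13 = 1 mod 191  <- first divisor giving 1
Order = 95

95


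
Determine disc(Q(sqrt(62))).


For K = Q(sqrt(d)) with d squarefree: disc(K) = d if d = 1 mod 4, and disc(K) = 4d if d = 2 or 3 mod 4.
Here d = 62, and d mod 4 = 2.
d = 2 mod 4, not 1 (O_K = Z[sqrt(d)]), so disc(K) = 4d = 4 * (62) = 248

248


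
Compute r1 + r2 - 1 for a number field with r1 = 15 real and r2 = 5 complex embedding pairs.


By Dirichlet's unit theorem:
rank = r1 + r2 - 1
= 15 + 5 - 1
= 19

19


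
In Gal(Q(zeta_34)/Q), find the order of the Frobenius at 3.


The Frobenius at p in Gal(Q(zeta_n)/Q) = (Z/nZ)* is the class of p, so its order is ord_34(3), the smallest k >= 1 with 3^k = 1 mod 34.
n = 34 = 2 * 17, phi(34) = 16; the order divides phi(n).
Divisors of 16: 1, 2, 4, 8, 16
Repeated squaring mod 34: 3^1 = 3, 3^2 = 9, 3^4 = 13, 3^8 = 33, 3^16 = 1
Test divisors in increasing order:
  k=1: 3^1 = 3 mod 34
  k=2: 3^2 = 9 mod 34
  k=4: 3^4 = 13 mod 34
  k=8: 3^8 = 33 mod 34
  k=16: 3^16 = 1 mod 34  <- first divisor giving 1
Order = 16

16


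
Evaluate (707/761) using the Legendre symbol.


p = 761 is prime, so compute (707/761) with the reciprocity algorithm (Jacobi-symbol steps: pull out 2s via (2/n), flip via reciprocity, reduce):
  reciprocity: (707/761) -> +(761/707)
  reduce: (54/707)
  pull out 2: (2/707) = -1  (since 707 mod 8 = 3)
  reciprocity: (27/707) -> -(707/27)
  reduce: (5/27)
  reciprocity: (5/27) -> +(27/5)
  reduce: (2/5)
  pull out 2: (2/5) = -1  (since 5 mod 8 = 5)
  (1/5) = 1
Product of signs = -1
(707/761) = -1

-1


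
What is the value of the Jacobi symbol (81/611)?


Compute (81/611) via quadratic reciprocity:
  reciprocity: (81/611) -> +(611/81)
  reduce: (44/81)
  pull out 2: (2/81) = +1  (since 81 mod 8 = 1)
  pull out 2: (2/81) = +1  (since 81 mod 8 = 1)
  reciprocity: (11/81) -> +(81/11)
  reduce: (4/11)
  pull out 2: (2/11) = -1  (since 11 mod 8 = 3)
  pull out 2: (2/11) = -1  (since 11 mod 8 = 3)
  (1/11) = 1
Product of signs = 1

1


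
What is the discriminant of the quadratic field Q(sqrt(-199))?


For K = Q(sqrt(d)) with d squarefree: disc(K) = d if d = 1 mod 4, and disc(K) = 4d if d = 2 or 3 mod 4.
Here d = -199, and d mod 4 = 1.
d = 1 mod 4 (O_K = Z[(1+sqrt(d))/2]), so disc(K) = d = -199

-199


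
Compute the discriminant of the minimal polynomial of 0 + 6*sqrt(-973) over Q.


The element 0 + 6*sqrt(-973) has minimal polynomial:
x^2 + 0*x + 35028
Discriminant = (0)^2 - 4*(35028)
= 0 - 140112
= -140112

-140112


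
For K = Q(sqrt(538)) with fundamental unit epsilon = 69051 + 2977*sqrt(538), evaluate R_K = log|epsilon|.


epsilon = 69051 + 2977*sqrt(538)
= 138102.0000
R = ln(138102.0000)
= 11.8357

11.8357


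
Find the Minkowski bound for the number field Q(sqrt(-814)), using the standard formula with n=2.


d = -814, d mod 4 = 2, so disc(K) = 4d = -3256; |disc(K)| = 3256
Imaginary quadratic field, so n = 2, s = r2 = 1, r1 = 0
M = (n!/n^n) * (4/pi)^s * sqrt(|disc(K)|) = (2!/2^2) * (4/pi)^1 * sqrt(3256)
= 0.5 * 1.273240 * 57.061370
= 36.3264

36.3264


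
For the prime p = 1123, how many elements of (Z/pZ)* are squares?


For prime p, the number of non-zero quadratic residues is (p-1)/2.
= (1123-1)/2
= 561

561


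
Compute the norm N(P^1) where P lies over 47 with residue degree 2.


N(P^a) = p^(a*f)
= 47^(1*2)
= 47^2
= 2209

2209


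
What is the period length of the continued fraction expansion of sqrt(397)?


Run the CF algorithm for sqrt(397).
a_0 = floor(sqrt(397)) = 19; set m_0=0, q_0=1.
Recurrence: m' = q*a - m,  q' = (d - m'^2)/q,  a' = floor((a_0 + m')/q').
  step 1: m=19, q=36, a=1
  step 2: m=17, q=3, a=12
  step 3: m=19, q=12, a=3
  step 4: m=17, q=9, a=4
  step 5: m=19, q=4, a=9
  step 6: m=17, q=27, a=1
  step 7: m=10, q=11, a=2
  step 8: m=12, q=23, a=1
  step 9: m=11, q=12, a=2
  step 10: m=13, q=19, a=1
  step 11: m=6, q=19, a=1
  step 12: m=13, q=12, a=2
  step 13: m=11, q=23, a=1
  step 14: m=12, q=11, a=2
  step 15: m=10, q=27, a=1
  step 16: m=17, q=4, a=9
  step 17: m=19, q=9, a=4
  step 18: m=17, q=12, a=3
  step 19: m=19, q=3, a=12
  step 20: m=17, q=36, a=1
  step 21: m=19, q=1, a=38
a_21 = 2*a_0 = 38, so the period closes here.
sqrt(397) = [19; 1, 12, 3, 4, 9, 1, 2, 1, 2, 1, 1, 2, 1, 2, 1, 9, 4, 3, 12, 1, 38]
Period length = 21

21


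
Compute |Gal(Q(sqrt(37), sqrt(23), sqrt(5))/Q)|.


The 3 square roots of distinct primes are multiplicatively independent over Q,
so [K:Q] = 2^3 and Gal(K/Q) is isomorphic to (Z/2Z)^3.
|Gal| = 2^3 = 8

8


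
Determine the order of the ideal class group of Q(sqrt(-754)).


K = Q(sqrt(-754)). d mod 4 = 2, so D = disc(K) = 4d = -3016
h(K) equals the number of primitive reduced positive-definite forms (a, b, c) = a*x^2 + b*x*y + c*y^2 with b^2 - 4ac = D,
where reduced means |b| <= a <= c, with b >= 0 whenever |b| = a or a = c, and primitive means gcd(a, b, c) = 1.
Reduced forces 3a^2 <= |D| = 3016, so 1 <= a <= 31; b must have the parity of D, and c = (b^2 - D)/(4a) must be an integer >= a.
Enumerate a = 1..31, b in [-a, a]:
  a=1: (1, 0, 754)  [1]
  a=2: (2, 0, 377)  [1]
  a=3..4: none
  a=5: (5, -2, 151), (5, 2, 151)  [2]
  a=6: none
  a=7: (7, -6, 109), (7, 6, 109)  [2]
  a=8..9: none
  a=10: (10, -8, 77), (10, 8, 77)  [2]
  a=11: (11, -8, 70), (11, 8, 70)  [2]
  a=12: none
  a=13: (13, 0, 58)  [1]
  a=14: (14, -8, 55), (14, 8, 55)  [2]
  a=15..18: none
  a=19: (19, -10, 41), (19, 10, 41)  [2]
  a=20..21: none
  a=22: (22, -8, 35), (22, 8, 35)  [2]
  a=23..24: none
  a=25: (25, -22, 35), (25, 22, 35)  [2]
  a=26: (26, 0, 29)  [1]
  a=27..31: none
Total reduced forms: 1 + 1 + 2 + 2 + 2 + 2 + 1 + 2 + 2 + 2 + 2 + 1 = 20
h = 20

20


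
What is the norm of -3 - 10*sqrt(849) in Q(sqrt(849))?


N(a + b*sqrt(d)) = a^2 - d*b^2
= (-3)^2 - (849)*(-10)^2
= 9 - 84900
= -84891

-84891


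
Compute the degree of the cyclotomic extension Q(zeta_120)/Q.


The degree equals Euler's totient phi(120).
120 = 2^3 * 3 * 5
phi(120) = 32

32


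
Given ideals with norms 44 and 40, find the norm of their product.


N(IJ) = N(I) * N(J)
= 44 * 40
= 1760

1760


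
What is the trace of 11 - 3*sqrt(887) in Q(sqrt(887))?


Tr(a + b*sqrt(d)) = (a + b*sqrt(d)) + (a - b*sqrt(d)) = 2a
= 2 * (11)
= 22

22


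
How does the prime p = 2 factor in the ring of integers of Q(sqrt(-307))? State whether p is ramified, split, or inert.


K = Q(sqrt(-307)). Since d mod 4 = 1, disc(K) = -307.
Check p | disc: -307 mod 2 = 1.
p=2 does not divide disc (d is 1 mod 4). 2 splits iff d = 1 mod 8.
d mod 8 = 5, so (d/2) = -1.
(d/p) = -1, so p is inert: (p) stays prime with e=1, f=2, g=1.
Therefore p is inert.

inert


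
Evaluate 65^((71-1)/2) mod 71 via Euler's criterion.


p = 71 is prime and the exponent is (p-1)/2 = 35, so by Euler's criterion 65^35 = (65/71) = +1 or -1 mod 71.
Compute by square-and-multiply:
  35 = 32 + 2 + 1 (binary 100011)
  Repeated squaring mod 71: 65^1 = 65, 65^2 = 36, 65^4 = 18, 65^8 = 40, 65^16 = 38, 65^32 = 24
  65^35 = 65^32 * 65^2 * 65^1 = 24 * 36 * 65 mod 71
    24 * 36 = 864 = 12 mod 71
    12 * 65 = 780 = 70 mod 71
  65^35 = 70 mod 71
Result 70 = p - 1 = -1 mod 71: 65 is a quadratic non-residue mod 71. As a residue in [0, p-1] the value is 70.
65^35 mod 71 = 70

70


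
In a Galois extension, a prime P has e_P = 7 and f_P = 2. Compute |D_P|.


|D_P| = e * f
= 7 * 2
= 14

14


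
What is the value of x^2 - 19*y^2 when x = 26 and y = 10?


x^2 - d*y^2
= 26^2 - 19*10^2
= 676 - 1900
= -1224

-1224


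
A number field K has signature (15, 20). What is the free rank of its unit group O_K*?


By Dirichlet's unit theorem:
rank = r1 + r2 - 1
= 15 + 20 - 1
= 34

34


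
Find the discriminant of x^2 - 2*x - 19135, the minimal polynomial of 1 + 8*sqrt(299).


The element 1 + 8*sqrt(299) has minimal polynomial:
x^2 - 2*x - 19135
Discriminant = (-2)^2 - 4*(-19135)
= 4 + 76540
= 76544

76544


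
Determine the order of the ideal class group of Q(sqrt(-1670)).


K = Q(sqrt(-1670)). d mod 4 = 2, so D = disc(K) = 4d = -6680
h(K) equals the number of primitive reduced positive-definite forms (a, b, c) = a*x^2 + b*x*y + c*y^2 with b^2 - 4ac = D,
where reduced means |b| <= a <= c, with b >= 0 whenever |b| = a or a = c, and primitive means gcd(a, b, c) = 1.
Reduced forces 3a^2 <= |D| = 6680, so 1 <= a <= 47; b must have the parity of D, and c = (b^2 - D)/(4a) must be an integer >= a.
Enumerate a = 1..47, b in [-a, a]:
  a=1: (1, 0, 1670)  [1]
  a=2: (2, 0, 835)  [1]
  a=3: (3, -2, 557), (3, 2, 557)  [2]
  a=4: none
  a=5: (5, 0, 334)  [1]
  a=6: (6, -4, 279), (6, 4, 279)  [2]
  a=7..8: none
  a=9: (9, -4, 186), (9, 4, 186)  [2]
  a=10: (10, 0, 167)  [1]
  a=11..14: none
  a=15: (15, -10, 113), (15, 10, 113)  [2]
  a=16: none
  a=17: (17, -16, 102), (17, 16, 102)  [2]
  a=18: (18, -4, 93), (18, 4, 93)  [2]
  a=19..22: none
  a=23: (23, -6, 73), (23, 6, 73)  [2]
  a=24..26: none
  a=27: (27, -4, 62), (27, 4, 62)  [2]
  a=28..29: none
  a=30: (30, -20, 59), (30, 20, 59)  [2]
  a=31: (31, -4, 54), (31, 4, 54)  [2]
  a=32..33: none
  a=34: (34, -16, 51), (34, 16, 51)  [2]
  a=35..44: none
  a=45: (45, -40, 46), (45, 40, 46)  [2]
  a=46..47: none
Total reduced forms: 1 + 1 + 2 + 1 + 2 + 2 + 1 + 2 + 2 + 2 + 2 + 2 + 2 + 2 + 2 + 2 = 28
h = 28

28


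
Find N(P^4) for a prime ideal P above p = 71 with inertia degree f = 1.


N(P^a) = p^(a*f)
= 71^(4*1)
= 71^4
= 25411681

25411681


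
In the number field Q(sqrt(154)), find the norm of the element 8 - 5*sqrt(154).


N(a + b*sqrt(d)) = a^2 - d*b^2
= (8)^2 - (154)*(-5)^2
= 64 - 3850
= -3786

-3786


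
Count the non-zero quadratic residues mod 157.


For prime p, the number of non-zero quadratic residues is (p-1)/2.
= (157-1)/2
= 78

78


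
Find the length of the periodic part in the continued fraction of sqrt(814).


Run the CF algorithm for sqrt(814).
a_0 = floor(sqrt(814)) = 28; set m_0=0, q_0=1.
Recurrence: m' = q*a - m,  q' = (d - m'^2)/q,  a' = floor((a_0 + m')/q').
  step 1: m=28, q=30, a=1
  step 2: m=2, q=27, a=1
  step 3: m=25, q=7, a=7
  step 4: m=24, q=34, a=1
  step 5: m=10, q=21, a=1
  step 6: m=11, q=33, a=1
  step 7: m=22, q=10, a=5
  step 8: m=28, q=3, a=18
  step 9: m=26, q=46, a=1
  step 10: m=20, q=9, a=5
  step 11: m=25, q=21, a=2
  step 12: m=17, q=25, a=1
  step 13: m=8, q=30, a=1
  step 14: m=22, q=11, a=4
  step 15: m=22, q=30, a=1
  step 16: m=8, q=25, a=1
  step 17: m=17, q=21, a=2
  step 18: m=25, q=9, a=5
  step 19: m=20, q=46, a=1
  step 20: m=26, q=3, a=18
  step 21: m=28, q=10, a=5
  step 22: m=22, q=33, a=1
  step 23: m=11, q=21, a=1
  step 24: m=10, q=34, a=1
  step 25: m=24, q=7, a=7
  step 26: m=25, q=27, a=1
  step 27: m=2, q=30, a=1
  step 28: m=28, q=1, a=56
a_28 = 2*a_0 = 56, so the period closes here.
sqrt(814) = [28; 1, 1, 7, 1, 1, 1, 5, 18, 1, 5, 2, 1, 1, 4, 1, 1, 2, 5, 1, 18, 5, 1, 1, 1, 7, 1, 1, 56]
Period length = 28

28


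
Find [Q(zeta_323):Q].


The degree equals Euler's totient phi(323).
323 = 17 * 19
phi(323) = 288

288


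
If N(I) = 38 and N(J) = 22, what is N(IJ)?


N(IJ) = N(I) * N(J)
= 38 * 22
= 836

836


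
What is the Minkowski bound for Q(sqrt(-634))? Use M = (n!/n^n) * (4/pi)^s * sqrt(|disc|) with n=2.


d = -634, d mod 4 = 2, so disc(K) = 4d = -2536; |disc(K)| = 2536
Imaginary quadratic field, so n = 2, s = r2 = 1, r1 = 0
M = (n!/n^n) * (4/pi)^s * sqrt(|disc(K)|) = (2!/2^2) * (4/pi)^1 * sqrt(2536)
= 0.5 * 1.273240 * 50.358713
= 32.0594

32.0594


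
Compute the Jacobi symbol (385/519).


Compute (385/519) via quadratic reciprocity:
  reciprocity: (385/519) -> +(519/385)
  reduce: (134/385)
  pull out 2: (2/385) = +1  (since 385 mod 8 = 1)
  reciprocity: (67/385) -> +(385/67)
  reduce: (50/67)
  pull out 2: (2/67) = -1  (since 67 mod 8 = 3)
  reciprocity: (25/67) -> +(67/25)
  reduce: (17/25)
  reciprocity: (17/25) -> +(25/17)
  reduce: (8/17)
  pull out 2: (2/17) = +1  (since 17 mod 8 = 1)
  pull out 2: (2/17) = +1  (since 17 mod 8 = 1)
  pull out 2: (2/17) = +1  (since 17 mod 8 = 1)
  (1/17) = 1
Product of signs = -1

-1


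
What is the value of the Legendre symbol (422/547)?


p = 547 is prime, so compute (422/547) with the reciprocity algorithm (Jacobi-symbol steps: pull out 2s via (2/n), flip via reciprocity, reduce):
  pull out 2: (2/547) = -1  (since 547 mod 8 = 3)
  reciprocity: (211/547) -> -(547/211)
  reduce: (125/211)
  reciprocity: (125/211) -> +(211/125)
  reduce: (86/125)
  pull out 2: (2/125) = -1  (since 125 mod 8 = 5)
  reciprocity: (43/125) -> +(125/43)
  reduce: (39/43)
  reciprocity: (39/43) -> -(43/39)
  reduce: (4/39)
  pull out 2: (2/39) = +1  (since 39 mod 8 = 7)
  pull out 2: (2/39) = +1  (since 39 mod 8 = 7)
  (1/39) = 1
Product of signs = 1
(422/547) = 1

1


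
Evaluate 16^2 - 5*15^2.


x^2 - d*y^2
= 16^2 - 5*15^2
= 256 - 1125
= -869

-869


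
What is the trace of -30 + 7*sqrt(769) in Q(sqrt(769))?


Tr(a + b*sqrt(d)) = (a + b*sqrt(d)) + (a - b*sqrt(d)) = 2a
= 2 * (-30)
= -60

-60
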